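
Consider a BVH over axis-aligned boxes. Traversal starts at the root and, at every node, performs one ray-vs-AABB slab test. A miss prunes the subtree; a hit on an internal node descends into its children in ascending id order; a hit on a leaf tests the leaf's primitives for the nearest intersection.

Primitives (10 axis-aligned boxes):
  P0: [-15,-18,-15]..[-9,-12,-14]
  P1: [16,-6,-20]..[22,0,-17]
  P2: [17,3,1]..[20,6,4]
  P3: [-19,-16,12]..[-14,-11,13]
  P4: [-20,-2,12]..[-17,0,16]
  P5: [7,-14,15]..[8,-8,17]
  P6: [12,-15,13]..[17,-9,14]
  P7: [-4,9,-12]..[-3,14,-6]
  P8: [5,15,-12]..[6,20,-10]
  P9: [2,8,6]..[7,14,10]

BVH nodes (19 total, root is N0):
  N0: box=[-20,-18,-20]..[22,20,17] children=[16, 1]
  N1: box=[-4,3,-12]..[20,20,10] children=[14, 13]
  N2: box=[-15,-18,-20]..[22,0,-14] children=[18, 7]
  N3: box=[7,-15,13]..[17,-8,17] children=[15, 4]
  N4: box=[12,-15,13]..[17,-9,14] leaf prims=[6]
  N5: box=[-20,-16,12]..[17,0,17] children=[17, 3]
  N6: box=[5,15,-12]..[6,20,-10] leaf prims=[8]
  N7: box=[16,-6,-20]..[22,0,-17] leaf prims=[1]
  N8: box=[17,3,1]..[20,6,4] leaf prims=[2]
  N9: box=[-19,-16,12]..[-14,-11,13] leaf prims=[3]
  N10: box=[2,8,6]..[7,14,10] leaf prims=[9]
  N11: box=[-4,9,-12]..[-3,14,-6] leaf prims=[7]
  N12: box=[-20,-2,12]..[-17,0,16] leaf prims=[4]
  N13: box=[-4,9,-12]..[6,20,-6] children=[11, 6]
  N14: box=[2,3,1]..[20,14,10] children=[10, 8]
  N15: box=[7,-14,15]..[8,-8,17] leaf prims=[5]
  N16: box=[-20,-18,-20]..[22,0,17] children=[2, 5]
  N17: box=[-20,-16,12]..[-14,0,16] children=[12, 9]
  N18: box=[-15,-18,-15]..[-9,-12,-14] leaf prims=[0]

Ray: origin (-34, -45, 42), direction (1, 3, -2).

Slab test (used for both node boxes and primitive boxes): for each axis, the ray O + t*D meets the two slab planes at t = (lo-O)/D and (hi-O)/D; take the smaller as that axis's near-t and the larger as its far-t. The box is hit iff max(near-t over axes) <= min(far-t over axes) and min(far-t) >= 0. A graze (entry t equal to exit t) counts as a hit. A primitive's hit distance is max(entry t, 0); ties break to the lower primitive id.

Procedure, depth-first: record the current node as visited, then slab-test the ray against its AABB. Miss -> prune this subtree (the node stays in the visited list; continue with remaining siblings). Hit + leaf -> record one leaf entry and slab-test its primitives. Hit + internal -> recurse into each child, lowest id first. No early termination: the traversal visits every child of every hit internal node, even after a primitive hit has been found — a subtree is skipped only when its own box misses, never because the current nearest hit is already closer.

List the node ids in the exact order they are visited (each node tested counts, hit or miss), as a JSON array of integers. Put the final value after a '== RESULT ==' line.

Walk:
N0 x:[14,56] y:[9,65/3] z:[25/2,31] -> hit [14,65/3], descend [1, 16]
  N1 x:[30,54] y:[16,65/3] z:[16,27] -> miss, prune
  N16 x:[14,56] y:[9,15] z:[25/2,31] -> hit [14,15], descend [2, 5]
    N2 x:[19,56] y:[9,15] z:[28,31] -> miss, prune
    N5 x:[14,51] y:[29/3,15] z:[25/2,15] -> hit [14,15], descend [3, 17]
      N3 x:[41,51] y:[10,37/3] z:[25/2,29/2] -> miss, prune
      N17 x:[14,20] y:[29/3,15] z:[13,15] -> hit [14,15], descend [9, 12]
        N9 x:[15,20] y:[29/3,34/3] z:[29/2,15] -> miss, prune
        N12 x:[14,17] y:[43/3,15] z:[13,15] -> hit [43/3,15] leaf, test {P4@t=43/3}

order=[0, 1, 16, 2, 5, 3, 17, 9, 12]  |boxes|=9  |leaves|=1  hit=P4

== RESULT ==
[0, 1, 16, 2, 5, 3, 17, 9, 12]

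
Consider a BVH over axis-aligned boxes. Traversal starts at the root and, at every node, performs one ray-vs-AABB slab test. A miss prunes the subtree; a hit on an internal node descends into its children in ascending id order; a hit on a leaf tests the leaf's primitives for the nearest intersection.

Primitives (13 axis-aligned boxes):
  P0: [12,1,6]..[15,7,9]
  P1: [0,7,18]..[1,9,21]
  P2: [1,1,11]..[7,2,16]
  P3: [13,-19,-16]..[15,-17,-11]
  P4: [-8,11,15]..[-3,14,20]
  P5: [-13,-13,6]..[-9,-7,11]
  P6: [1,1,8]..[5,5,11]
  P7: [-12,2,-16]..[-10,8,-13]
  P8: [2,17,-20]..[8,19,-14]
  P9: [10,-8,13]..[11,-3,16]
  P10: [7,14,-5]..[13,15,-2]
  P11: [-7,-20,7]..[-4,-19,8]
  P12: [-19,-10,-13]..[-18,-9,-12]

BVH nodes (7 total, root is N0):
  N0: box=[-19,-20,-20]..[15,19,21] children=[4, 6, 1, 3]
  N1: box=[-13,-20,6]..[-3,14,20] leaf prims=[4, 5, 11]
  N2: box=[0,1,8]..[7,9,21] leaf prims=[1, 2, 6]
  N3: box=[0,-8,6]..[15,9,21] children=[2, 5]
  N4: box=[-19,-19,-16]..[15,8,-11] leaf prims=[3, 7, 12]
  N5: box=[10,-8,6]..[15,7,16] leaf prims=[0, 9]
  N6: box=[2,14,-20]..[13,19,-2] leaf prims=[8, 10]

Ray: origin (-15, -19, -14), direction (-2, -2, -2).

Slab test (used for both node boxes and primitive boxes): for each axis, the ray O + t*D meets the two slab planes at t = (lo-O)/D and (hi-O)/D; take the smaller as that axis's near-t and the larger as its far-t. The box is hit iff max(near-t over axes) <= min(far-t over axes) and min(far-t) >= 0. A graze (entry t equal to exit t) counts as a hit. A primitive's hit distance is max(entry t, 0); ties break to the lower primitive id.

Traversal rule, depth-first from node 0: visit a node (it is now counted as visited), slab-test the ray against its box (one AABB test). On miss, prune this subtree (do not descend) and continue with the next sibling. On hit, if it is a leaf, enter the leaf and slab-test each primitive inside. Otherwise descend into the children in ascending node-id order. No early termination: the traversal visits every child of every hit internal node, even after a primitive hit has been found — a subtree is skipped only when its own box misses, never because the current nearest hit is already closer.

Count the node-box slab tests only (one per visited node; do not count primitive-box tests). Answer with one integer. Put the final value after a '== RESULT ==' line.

Traverse from the root:
N0 x:[-15,2] y:[-19,1/2] z:[-35/2,3] -> hit [-15,1/2], descend [1, 3, 4, 6]
  N1 x:[-6,-1] y:[-33/2,1/2] z:[-17,-10] -> miss, prune
  N3 x:[-15,-15/2] y:[-14,-11/2] z:[-35/2,-10] -> miss, prune
  N4 x:[-15,2] y:[-27/2,0] z:[-3/2,1] -> hit [-3/2,0] leaf, test {P3(miss), P7(miss), P12(miss)}
  N6 x:[-14,-17/2] y:[-19,-33/2] z:[-6,3] -> miss, prune

order=[0, 1, 3, 4, 6]  |boxes|=5  |leaves|=1  hit=miss

== RESULT ==
5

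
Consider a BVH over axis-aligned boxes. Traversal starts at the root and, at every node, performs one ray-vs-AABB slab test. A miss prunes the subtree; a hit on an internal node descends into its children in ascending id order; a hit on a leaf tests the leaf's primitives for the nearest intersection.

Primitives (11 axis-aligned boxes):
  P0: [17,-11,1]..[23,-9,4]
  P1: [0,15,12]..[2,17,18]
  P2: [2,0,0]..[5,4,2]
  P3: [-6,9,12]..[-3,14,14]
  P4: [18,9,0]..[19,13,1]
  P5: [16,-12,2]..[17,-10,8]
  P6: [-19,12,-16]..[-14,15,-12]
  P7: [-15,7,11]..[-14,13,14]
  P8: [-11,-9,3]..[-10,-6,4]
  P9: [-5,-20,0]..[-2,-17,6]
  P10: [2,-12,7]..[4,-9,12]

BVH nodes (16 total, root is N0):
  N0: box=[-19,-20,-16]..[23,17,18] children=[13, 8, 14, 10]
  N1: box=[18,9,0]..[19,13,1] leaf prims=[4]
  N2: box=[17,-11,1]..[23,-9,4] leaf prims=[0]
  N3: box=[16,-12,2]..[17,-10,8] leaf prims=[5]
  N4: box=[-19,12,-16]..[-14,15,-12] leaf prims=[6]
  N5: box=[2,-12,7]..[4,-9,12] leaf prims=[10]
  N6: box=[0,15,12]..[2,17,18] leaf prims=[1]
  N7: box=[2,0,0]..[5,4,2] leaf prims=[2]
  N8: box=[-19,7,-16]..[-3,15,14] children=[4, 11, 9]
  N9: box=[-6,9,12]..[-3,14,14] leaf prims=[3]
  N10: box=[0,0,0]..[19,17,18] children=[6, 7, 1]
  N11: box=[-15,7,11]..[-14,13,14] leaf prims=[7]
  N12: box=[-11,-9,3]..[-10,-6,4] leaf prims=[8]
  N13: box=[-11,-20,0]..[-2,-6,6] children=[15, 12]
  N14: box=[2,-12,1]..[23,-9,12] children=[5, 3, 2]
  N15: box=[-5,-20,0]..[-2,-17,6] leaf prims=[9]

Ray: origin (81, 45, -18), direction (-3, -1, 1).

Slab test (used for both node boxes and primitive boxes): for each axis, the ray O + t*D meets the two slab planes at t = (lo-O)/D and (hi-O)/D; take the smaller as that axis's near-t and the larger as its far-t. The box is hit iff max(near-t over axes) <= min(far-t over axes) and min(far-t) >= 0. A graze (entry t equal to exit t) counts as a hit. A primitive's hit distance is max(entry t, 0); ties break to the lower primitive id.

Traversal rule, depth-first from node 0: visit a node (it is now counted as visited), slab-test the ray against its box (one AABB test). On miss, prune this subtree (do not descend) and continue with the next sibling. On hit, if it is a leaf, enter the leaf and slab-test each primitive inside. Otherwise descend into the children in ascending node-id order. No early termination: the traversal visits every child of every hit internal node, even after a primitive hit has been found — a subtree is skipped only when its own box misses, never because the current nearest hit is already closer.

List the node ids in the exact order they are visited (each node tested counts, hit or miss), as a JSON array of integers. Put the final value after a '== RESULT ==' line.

Trace the traversal:
N0 x:[58/3,100/3] y:[28,65] z:[2,36] -> hit [28,100/3], descend [8, 10, 13, 14]
  N8 x:[28,100/3] y:[30,38] z:[2,32] -> hit [30,32], descend [4, 9, 11]
    N4 x:[95/3,100/3] y:[30,33] z:[2,6] -> miss, prune
    N9 x:[28,29] y:[31,36] z:[30,32] -> miss, prune
    N11 x:[95/3,32] y:[32,38] z:[29,32] -> hit [32,32] leaf, test {P7@t=32}
  N10 x:[62/3,27] y:[28,45] z:[18,36] -> miss, prune
  N13 x:[83/3,92/3] y:[51,65] z:[18,24] -> miss, prune
  N14 x:[58/3,79/3] y:[54,57] z:[19,30] -> miss, prune

Summary -> nodes [0, 8, 4, 9, 11, 10, 13, 14]; box-tests=8; leaf-entries=1; first=P7

== RESULT ==
[0, 8, 4, 9, 11, 10, 13, 14]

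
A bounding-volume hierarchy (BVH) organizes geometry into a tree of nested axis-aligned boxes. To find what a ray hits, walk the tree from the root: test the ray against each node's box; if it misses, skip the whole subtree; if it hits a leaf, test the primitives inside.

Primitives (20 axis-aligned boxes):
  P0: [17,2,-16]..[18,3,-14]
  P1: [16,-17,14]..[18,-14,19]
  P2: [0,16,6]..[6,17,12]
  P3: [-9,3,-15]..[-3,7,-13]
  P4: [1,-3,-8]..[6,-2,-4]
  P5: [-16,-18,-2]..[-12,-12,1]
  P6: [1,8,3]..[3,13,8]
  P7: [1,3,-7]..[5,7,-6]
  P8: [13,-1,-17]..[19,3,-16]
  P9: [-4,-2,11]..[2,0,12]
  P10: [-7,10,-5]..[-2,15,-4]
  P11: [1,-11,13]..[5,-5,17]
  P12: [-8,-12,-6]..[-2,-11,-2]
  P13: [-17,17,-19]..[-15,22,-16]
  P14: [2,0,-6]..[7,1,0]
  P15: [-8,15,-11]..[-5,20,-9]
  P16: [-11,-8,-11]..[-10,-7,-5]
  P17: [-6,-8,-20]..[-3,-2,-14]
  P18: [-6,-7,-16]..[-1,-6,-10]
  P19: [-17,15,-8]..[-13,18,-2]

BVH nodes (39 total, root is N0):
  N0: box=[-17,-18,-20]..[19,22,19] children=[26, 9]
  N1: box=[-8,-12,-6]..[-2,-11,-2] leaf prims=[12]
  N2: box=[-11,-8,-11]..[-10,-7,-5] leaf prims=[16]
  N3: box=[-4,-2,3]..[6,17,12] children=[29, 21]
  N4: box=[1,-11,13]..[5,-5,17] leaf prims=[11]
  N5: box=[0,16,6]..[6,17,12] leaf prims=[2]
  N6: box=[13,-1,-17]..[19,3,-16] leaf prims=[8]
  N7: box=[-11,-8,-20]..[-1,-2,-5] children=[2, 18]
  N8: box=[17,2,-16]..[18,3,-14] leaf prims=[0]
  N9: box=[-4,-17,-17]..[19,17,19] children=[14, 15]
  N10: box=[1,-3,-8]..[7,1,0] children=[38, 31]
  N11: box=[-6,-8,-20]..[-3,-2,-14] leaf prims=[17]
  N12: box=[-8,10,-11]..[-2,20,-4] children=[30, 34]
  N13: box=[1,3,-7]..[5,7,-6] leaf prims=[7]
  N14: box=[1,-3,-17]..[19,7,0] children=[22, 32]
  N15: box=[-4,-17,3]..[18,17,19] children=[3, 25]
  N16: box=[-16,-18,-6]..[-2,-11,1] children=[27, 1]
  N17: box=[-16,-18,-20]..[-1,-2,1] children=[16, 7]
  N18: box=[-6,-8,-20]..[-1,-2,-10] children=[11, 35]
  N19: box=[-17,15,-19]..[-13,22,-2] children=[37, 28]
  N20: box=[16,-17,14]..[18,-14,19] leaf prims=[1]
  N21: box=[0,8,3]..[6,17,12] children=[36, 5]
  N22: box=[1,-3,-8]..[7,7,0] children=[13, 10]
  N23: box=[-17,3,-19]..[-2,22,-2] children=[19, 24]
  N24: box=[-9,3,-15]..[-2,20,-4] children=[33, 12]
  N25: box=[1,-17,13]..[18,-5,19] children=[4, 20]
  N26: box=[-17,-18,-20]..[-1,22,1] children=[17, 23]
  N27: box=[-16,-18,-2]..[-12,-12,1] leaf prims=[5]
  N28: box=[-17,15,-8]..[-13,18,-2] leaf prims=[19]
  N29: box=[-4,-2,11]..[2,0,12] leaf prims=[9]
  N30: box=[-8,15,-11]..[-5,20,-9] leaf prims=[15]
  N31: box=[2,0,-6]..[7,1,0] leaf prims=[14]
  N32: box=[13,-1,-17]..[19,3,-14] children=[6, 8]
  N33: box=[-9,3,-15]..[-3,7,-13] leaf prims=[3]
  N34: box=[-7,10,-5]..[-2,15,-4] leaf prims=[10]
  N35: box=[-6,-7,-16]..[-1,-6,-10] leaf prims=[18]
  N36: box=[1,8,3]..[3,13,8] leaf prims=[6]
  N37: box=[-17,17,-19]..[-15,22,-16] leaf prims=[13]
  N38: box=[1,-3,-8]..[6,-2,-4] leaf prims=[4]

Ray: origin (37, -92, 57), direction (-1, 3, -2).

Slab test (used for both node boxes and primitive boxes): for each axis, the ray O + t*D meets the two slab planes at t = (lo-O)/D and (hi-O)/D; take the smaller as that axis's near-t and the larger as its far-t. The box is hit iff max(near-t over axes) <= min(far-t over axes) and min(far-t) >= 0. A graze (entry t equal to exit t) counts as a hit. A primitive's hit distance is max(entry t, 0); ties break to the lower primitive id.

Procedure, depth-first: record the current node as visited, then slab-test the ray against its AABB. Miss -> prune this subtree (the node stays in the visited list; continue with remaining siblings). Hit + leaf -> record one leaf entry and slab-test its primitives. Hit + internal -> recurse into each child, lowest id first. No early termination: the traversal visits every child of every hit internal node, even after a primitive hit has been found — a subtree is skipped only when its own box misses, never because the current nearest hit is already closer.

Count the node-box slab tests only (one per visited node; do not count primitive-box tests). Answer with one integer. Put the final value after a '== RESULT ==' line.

Walk:
N0 x:[18,54] y:[74/3,38] z:[19,77/2] -> hit [74/3,38], descend [9, 26]
  N9 x:[18,41] y:[25,109/3] z:[19,37] -> hit [25,109/3], descend [14, 15]
    N14 x:[18,36] y:[89/3,33] z:[57/2,37] -> hit [89/3,33], descend [22, 32]
      N22 x:[30,36] y:[89/3,33] z:[57/2,65/2] -> hit [30,65/2], descend [10, 13]
        N10 x:[30,36] y:[89/3,31] z:[57/2,65/2] -> hit [30,31], descend [31, 38]
          N31 x:[30,35] y:[92/3,31] z:[57/2,63/2] -> hit [92/3,31] leaf, test {P14@t=92/3}
          N38 x:[31,36] y:[89/3,30] z:[61/2,65/2] -> miss, prune
        N13 x:[32,36] y:[95/3,33] z:[63/2,32] -> hit [32,32] leaf, test {P7@t=32}
      N32 x:[18,24] y:[91/3,95/3] z:[71/2,37] -> miss, prune
    N15 x:[19,41] y:[25,109/3] z:[19,27] -> hit [25,27], descend [3, 25]
      N3 x:[31,41] y:[30,109/3] z:[45/2,27] -> miss, prune
      N25 x:[19,36] y:[25,29] z:[19,22] -> miss, prune
  N26 x:[38,54] y:[74/3,38] z:[28,77/2] -> hit [38,38], descend [17, 23]
    N17 x:[38,53] y:[74/3,30] z:[28,77/2] -> miss, prune
    N23 x:[39,54] y:[95/3,38] z:[59/2,38] -> miss, prune

Visited [0, 9, 14, 22, 10, 31, 38, 13, 32, 15, 3, 25, 26, 17, 23]. Tests: 15 box, 2 leaf. Nearest: P14.

== RESULT ==
15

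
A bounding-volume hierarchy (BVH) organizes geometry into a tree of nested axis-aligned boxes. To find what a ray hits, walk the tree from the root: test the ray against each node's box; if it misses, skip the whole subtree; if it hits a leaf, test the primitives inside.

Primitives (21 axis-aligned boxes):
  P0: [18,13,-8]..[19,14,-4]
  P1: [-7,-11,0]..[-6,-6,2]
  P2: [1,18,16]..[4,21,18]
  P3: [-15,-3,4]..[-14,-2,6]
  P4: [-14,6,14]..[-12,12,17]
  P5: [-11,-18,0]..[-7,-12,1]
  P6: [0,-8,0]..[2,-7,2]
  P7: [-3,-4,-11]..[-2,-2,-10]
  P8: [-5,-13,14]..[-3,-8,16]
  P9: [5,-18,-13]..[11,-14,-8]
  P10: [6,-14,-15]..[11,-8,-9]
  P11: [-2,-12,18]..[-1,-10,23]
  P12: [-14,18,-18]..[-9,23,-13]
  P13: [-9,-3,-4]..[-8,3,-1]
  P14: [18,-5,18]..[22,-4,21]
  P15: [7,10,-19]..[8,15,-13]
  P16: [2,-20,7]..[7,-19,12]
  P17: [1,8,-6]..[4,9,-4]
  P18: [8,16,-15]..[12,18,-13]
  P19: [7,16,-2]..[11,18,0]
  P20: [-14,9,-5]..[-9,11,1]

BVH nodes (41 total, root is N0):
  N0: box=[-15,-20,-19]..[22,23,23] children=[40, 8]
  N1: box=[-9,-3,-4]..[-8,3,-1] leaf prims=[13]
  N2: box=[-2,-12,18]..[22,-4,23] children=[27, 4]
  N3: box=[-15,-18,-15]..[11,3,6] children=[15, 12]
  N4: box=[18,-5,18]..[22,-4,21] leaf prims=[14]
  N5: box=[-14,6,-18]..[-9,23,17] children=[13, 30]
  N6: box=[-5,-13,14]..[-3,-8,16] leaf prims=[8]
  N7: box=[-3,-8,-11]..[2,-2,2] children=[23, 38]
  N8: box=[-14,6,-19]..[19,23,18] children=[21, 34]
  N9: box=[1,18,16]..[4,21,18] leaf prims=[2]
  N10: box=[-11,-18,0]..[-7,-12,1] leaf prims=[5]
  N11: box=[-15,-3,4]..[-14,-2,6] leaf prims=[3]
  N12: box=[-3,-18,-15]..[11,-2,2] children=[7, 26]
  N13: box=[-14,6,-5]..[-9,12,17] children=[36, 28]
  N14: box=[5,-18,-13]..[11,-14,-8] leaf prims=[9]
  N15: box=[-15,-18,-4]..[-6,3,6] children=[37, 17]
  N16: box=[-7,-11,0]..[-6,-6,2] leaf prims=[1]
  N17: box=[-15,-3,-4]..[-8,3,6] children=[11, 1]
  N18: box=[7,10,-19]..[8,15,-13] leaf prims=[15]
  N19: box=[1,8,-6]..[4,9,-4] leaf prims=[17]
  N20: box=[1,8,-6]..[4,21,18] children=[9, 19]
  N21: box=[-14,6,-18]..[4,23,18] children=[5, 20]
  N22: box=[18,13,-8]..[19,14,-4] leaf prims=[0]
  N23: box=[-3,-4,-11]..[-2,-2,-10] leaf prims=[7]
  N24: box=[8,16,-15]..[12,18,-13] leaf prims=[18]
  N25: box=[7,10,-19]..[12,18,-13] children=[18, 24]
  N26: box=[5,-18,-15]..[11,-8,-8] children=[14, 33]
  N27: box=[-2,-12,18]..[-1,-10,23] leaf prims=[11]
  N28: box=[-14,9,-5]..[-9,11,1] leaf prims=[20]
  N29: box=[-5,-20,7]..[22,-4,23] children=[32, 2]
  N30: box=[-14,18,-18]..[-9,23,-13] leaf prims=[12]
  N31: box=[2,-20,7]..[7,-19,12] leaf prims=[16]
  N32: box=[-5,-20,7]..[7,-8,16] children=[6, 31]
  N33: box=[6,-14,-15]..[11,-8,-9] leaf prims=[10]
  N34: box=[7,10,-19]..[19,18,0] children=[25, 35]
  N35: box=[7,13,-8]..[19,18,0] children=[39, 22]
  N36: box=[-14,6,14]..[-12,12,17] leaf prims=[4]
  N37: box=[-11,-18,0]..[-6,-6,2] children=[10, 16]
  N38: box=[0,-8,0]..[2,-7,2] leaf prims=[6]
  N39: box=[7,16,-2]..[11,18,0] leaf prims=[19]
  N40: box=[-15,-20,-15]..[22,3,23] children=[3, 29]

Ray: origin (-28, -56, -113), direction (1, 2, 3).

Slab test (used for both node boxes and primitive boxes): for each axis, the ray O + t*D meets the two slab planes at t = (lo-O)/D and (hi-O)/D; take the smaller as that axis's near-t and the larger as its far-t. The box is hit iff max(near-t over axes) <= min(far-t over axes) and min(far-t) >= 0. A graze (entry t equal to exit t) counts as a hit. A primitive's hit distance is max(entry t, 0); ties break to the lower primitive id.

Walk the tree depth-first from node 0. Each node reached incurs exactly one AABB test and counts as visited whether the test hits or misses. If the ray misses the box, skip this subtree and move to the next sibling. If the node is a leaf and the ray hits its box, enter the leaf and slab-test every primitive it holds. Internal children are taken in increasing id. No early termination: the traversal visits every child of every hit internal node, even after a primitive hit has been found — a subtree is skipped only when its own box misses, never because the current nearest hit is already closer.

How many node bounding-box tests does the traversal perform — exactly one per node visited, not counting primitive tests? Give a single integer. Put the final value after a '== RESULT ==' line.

Traverse from the root:
N0 x:[13,50] y:[18,79/2] z:[94/3,136/3] -> hit [94/3,79/2], descend [8, 40]
  N8 x:[14,47] y:[31,79/2] z:[94/3,131/3] -> hit [94/3,79/2], descend [21, 34]
    N21 x:[14,32] y:[31,79/2] z:[95/3,131/3] -> hit [95/3,32], descend [5, 20]
      N5 x:[14,19] y:[31,79/2] z:[95/3,130/3] -> miss, prune
      N20 x:[29,32] y:[32,77/2] z:[107/3,131/3] -> miss, prune
    N34 x:[35,47] y:[33,37] z:[94/3,113/3] -> hit [35,37], descend [25, 35]
      N25 x:[35,40] y:[33,37] z:[94/3,100/3] -> miss, prune
      N35 x:[35,47] y:[69/2,37] z:[35,113/3] -> hit [35,37], descend [22, 39]
        N22 x:[46,47] y:[69/2,35] z:[35,109/3] -> miss, prune
        N39 x:[35,39] y:[36,37] z:[37,113/3] -> hit [37,37] leaf, test {P19@t=37}
  N40 x:[13,50] y:[18,59/2] z:[98/3,136/3] -> miss, prune

order=[0, 8, 21, 5, 20, 34, 25, 35, 22, 39, 40]  |boxes|=11  |leaves|=1  hit=P19

== RESULT ==
11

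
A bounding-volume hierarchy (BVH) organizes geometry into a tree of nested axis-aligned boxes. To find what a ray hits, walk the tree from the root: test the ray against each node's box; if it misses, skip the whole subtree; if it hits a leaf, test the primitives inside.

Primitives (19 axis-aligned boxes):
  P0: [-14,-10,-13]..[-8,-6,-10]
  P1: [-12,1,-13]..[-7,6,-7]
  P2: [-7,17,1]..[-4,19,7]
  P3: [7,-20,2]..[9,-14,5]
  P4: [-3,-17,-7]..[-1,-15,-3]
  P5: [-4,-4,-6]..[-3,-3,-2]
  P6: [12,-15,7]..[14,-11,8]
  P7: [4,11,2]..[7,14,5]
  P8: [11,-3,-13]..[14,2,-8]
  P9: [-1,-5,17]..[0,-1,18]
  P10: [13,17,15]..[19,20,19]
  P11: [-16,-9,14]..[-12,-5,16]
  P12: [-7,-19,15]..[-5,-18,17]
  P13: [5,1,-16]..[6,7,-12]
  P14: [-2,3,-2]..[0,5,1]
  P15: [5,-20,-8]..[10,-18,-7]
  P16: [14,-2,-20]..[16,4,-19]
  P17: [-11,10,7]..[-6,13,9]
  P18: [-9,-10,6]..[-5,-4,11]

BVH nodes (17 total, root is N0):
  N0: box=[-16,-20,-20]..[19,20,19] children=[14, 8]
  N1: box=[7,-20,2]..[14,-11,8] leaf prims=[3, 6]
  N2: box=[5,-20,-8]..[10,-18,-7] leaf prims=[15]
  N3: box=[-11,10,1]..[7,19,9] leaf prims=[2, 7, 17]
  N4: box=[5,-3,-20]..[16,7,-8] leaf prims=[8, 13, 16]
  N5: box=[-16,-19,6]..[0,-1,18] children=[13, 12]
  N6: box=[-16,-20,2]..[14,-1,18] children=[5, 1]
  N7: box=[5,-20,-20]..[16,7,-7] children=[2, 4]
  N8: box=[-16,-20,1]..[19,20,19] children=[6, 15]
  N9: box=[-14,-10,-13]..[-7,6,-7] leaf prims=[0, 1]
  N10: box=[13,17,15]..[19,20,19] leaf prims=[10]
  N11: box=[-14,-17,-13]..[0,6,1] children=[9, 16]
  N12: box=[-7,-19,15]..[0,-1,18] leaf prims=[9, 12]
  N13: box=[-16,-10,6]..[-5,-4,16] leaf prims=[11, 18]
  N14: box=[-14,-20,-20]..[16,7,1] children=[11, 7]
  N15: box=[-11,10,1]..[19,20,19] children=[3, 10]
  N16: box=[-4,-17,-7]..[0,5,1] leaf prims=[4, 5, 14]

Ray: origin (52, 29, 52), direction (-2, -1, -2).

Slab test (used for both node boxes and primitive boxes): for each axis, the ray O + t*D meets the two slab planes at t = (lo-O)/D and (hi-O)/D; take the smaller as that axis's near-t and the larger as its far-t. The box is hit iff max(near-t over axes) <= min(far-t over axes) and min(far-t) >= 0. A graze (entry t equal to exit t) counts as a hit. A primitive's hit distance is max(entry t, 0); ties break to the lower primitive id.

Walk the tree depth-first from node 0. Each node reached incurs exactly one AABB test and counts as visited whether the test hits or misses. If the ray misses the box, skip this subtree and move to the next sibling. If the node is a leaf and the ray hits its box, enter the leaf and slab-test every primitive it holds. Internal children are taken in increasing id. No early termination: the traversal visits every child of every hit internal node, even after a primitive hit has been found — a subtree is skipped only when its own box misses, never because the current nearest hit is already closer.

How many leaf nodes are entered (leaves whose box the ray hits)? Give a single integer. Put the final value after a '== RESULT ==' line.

Traverse from the root:
N0 x:[33/2,34] y:[9,49] z:[33/2,36] -> hit [33/2,34], descend [8, 14]
  N8 x:[33/2,34] y:[9,49] z:[33/2,51/2] -> hit [33/2,51/2], descend [6, 15]
    N6 x:[19,34] y:[30,49] z:[17,25] -> miss, prune
    N15 x:[33/2,63/2] y:[9,19] z:[33/2,51/2] -> hit [33/2,19], descend [3, 10]
      N3 x:[45/2,63/2] y:[10,19] z:[43/2,51/2] -> miss, prune
      N10 x:[33/2,39/2] y:[9,12] z:[33/2,37/2] -> miss, prune
  N14 x:[18,33] y:[22,49] z:[51/2,36] -> hit [51/2,33], descend [7, 11]
    N7 x:[18,47/2] y:[22,49] z:[59/2,36] -> miss, prune
    N11 x:[26,33] y:[23,46] z:[51/2,65/2] -> hit [26,65/2], descend [9, 16]
      N9 x:[59/2,33] y:[23,39] z:[59/2,65/2] -> hit [59/2,65/2] leaf, test {P0(miss), P1(miss)}
      N16 x:[26,28] y:[24,46] z:[51/2,59/2] -> hit [26,28] leaf, test {P4(miss), P5(miss), P14@t=26}

order=[0, 8, 6, 15, 3, 10, 14, 7, 11, 9, 16]  |boxes|=11  |leaves|=2  hit=P14

== RESULT ==
2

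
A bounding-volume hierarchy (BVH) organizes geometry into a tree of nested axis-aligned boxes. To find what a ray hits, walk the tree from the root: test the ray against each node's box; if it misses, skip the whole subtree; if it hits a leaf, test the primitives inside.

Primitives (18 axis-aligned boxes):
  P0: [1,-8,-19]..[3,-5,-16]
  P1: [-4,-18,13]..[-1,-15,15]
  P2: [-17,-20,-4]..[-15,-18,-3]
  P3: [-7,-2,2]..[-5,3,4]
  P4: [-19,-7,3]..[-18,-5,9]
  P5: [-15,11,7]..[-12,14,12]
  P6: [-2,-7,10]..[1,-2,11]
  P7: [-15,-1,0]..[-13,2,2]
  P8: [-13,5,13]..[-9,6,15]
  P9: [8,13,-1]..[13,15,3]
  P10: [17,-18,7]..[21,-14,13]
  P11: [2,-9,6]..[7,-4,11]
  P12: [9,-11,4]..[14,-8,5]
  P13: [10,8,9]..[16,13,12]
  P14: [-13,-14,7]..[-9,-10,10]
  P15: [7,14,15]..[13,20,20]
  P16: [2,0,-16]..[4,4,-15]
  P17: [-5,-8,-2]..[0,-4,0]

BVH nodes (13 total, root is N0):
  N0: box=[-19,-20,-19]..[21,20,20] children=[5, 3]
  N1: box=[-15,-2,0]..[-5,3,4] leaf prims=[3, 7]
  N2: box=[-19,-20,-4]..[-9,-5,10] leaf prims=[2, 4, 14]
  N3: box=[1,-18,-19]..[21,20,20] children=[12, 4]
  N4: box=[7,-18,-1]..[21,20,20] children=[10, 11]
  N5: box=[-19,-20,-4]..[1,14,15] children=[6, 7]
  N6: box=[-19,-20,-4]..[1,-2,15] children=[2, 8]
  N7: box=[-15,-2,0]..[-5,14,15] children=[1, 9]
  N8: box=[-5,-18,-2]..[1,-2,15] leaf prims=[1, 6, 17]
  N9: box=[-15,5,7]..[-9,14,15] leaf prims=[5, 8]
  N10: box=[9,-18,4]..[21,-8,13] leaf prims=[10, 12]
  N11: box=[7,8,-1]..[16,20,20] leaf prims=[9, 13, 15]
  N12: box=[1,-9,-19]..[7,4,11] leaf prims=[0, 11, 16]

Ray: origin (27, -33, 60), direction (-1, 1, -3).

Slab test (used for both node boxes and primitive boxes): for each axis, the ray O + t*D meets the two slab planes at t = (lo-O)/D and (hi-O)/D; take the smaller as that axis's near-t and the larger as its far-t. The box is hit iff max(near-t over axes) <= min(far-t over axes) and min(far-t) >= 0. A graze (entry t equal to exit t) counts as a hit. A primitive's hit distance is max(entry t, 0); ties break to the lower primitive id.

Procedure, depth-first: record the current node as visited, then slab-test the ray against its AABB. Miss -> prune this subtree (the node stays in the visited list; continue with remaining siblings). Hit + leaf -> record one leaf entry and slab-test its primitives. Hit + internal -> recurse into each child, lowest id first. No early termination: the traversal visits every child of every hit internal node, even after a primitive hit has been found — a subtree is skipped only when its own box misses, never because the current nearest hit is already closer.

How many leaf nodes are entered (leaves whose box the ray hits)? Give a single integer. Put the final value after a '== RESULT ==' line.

Trace the traversal:
N0 x:[6,46] y:[13,53] z:[40/3,79/3] -> hit [40/3,79/3], descend [3, 5]
  N3 x:[6,26] y:[15,53] z:[40/3,79/3] -> hit [15,26], descend [4, 12]
    N4 x:[6,20] y:[15,53] z:[40/3,61/3] -> hit [15,20], descend [10, 11]
      N10 x:[6,18] y:[15,25] z:[47/3,56/3] -> hit [47/3,18] leaf, test {P10(miss), P12(miss)}
      N11 x:[11,20] y:[41,53] z:[40/3,61/3] -> miss, prune
    N12 x:[20,26] y:[24,37] z:[49/3,79/3] -> hit [24,26] leaf, test {P0@t=76/3, P11(miss), P16(miss)}
  N5 x:[26,46] y:[13,47] z:[15,64/3] -> miss, prune

Summary -> nodes [0, 3, 4, 10, 11, 12, 5]; box-tests=7; leaf-entries=2; first=P0

== RESULT ==
2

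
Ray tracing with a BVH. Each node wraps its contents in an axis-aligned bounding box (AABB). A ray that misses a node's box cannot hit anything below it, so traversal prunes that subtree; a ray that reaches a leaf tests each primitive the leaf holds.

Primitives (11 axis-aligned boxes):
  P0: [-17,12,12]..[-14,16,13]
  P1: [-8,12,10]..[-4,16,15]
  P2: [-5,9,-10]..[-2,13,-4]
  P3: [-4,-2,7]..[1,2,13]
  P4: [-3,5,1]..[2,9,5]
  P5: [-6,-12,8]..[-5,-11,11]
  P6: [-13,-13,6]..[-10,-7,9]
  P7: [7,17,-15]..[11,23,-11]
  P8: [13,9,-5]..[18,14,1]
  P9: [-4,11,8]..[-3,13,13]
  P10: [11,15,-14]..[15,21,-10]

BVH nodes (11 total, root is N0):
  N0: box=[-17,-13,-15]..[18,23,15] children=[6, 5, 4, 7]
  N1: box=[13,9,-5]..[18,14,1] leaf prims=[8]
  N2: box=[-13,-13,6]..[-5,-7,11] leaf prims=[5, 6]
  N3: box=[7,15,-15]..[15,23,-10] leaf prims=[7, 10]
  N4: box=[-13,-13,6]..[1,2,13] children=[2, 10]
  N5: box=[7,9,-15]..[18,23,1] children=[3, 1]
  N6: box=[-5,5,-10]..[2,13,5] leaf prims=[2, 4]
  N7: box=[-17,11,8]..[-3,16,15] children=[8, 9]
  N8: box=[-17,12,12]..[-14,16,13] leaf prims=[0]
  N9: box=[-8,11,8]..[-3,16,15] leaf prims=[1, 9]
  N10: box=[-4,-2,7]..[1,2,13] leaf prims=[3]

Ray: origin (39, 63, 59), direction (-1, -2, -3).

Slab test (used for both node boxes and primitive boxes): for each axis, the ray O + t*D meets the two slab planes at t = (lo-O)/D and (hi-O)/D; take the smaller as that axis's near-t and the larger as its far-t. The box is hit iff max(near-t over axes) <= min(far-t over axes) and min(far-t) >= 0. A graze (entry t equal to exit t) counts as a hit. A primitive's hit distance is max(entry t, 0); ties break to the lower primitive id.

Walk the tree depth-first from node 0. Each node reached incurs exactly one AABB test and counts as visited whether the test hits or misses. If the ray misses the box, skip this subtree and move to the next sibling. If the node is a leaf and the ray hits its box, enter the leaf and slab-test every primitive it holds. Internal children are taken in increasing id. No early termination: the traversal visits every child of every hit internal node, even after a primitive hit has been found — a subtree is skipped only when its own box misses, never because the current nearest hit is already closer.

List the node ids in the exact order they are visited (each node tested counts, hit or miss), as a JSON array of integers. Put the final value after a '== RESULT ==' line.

Traverse from the root:
N0 x:[21,56] y:[20,38] z:[44/3,74/3] -> hit [21,74/3], descend [4, 5, 6, 7]
  N4 x:[38,52] y:[61/2,38] z:[46/3,53/3] -> miss, prune
  N5 x:[21,32] y:[20,27] z:[58/3,74/3] -> hit [21,74/3], descend [1, 3]
    N1 x:[21,26] y:[49/2,27] z:[58/3,64/3] -> miss, prune
    N3 x:[24,32] y:[20,24] z:[23,74/3] -> hit [24,24] leaf, test {P7(miss), P10@t=24}
  N6 x:[37,44] y:[25,29] z:[18,23] -> miss, prune
  N7 x:[42,56] y:[47/2,26] z:[44/3,17] -> miss, prune

order=[0, 4, 5, 1, 3, 6, 7]  |boxes|=7  |leaves|=1  hit=P10

== RESULT ==
[0, 4, 5, 1, 3, 6, 7]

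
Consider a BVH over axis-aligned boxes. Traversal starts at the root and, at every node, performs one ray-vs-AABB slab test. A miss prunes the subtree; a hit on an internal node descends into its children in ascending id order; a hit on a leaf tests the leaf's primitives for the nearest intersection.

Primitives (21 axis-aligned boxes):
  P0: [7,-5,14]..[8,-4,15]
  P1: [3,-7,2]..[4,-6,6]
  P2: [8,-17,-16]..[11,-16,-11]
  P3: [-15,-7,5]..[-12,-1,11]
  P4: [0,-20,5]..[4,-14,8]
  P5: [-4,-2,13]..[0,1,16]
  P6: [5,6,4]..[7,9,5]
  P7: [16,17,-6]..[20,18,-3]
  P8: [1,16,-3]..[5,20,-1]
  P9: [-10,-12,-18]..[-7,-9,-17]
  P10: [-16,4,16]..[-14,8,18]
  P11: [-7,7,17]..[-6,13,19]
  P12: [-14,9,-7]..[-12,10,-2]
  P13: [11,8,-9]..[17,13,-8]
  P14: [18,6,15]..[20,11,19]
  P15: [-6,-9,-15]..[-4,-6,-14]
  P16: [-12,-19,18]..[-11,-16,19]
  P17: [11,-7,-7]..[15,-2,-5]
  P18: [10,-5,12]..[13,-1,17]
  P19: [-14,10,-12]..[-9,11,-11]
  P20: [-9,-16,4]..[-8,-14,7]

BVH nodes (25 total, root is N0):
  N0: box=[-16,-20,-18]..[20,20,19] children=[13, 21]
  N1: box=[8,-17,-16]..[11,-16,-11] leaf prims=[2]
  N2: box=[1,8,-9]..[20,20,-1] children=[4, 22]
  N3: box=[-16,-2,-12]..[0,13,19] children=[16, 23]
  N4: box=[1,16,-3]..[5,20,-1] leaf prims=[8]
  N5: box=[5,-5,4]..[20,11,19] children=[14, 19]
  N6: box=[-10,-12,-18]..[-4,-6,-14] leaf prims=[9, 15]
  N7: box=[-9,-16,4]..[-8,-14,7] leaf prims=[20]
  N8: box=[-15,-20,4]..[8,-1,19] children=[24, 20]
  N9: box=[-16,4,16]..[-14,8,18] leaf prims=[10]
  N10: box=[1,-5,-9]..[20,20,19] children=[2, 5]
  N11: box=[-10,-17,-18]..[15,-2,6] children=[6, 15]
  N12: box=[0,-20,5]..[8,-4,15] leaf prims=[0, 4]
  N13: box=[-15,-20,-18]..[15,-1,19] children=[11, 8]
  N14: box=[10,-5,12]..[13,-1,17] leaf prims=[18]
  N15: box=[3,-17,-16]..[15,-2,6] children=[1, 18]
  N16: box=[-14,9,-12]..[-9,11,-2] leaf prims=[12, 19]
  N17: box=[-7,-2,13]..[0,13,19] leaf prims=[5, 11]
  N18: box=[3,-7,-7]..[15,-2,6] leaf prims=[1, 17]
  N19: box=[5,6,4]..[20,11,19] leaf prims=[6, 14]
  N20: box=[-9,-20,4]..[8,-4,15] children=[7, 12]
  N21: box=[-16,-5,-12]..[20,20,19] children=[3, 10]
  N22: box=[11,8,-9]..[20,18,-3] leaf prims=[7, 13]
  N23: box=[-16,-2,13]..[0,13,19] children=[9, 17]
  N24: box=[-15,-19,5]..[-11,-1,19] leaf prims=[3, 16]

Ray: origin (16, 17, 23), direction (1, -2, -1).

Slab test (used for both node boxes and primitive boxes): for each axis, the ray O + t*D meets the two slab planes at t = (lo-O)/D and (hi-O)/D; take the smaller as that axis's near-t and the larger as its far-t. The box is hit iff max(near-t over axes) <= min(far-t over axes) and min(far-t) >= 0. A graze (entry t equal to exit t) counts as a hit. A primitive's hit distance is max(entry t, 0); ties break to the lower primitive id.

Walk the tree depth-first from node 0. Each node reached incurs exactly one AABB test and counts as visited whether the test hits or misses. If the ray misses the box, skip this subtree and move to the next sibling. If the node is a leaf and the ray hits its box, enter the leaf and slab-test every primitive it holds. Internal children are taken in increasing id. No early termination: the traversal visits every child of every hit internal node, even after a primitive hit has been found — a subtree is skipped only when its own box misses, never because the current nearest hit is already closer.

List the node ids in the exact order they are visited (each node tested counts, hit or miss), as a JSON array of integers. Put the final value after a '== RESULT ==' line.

Walk:
N0 x:[-32,4] y:[-3/2,37/2] z:[4,41] -> hit [4,4], descend [13, 21]
  N13 x:[-31,-1] y:[9,37/2] z:[4,41] -> miss, prune
  N21 x:[-32,4] y:[-3/2,11] z:[4,35] -> hit [4,4], descend [3, 10]
    N3 x:[-32,-16] y:[2,19/2] z:[4,35] -> miss, prune
    N10 x:[-15,4] y:[-3/2,11] z:[4,32] -> hit [4,4], descend [2, 5]
      N2 x:[-15,4] y:[-3/2,9/2] z:[24,32] -> miss, prune
      N5 x:[-11,4] y:[3,11] z:[4,19] -> hit [4,4], descend [14, 19]
        N14 x:[-6,-3] y:[9,11] z:[6,11] -> miss, prune
        N19 x:[-11,4] y:[3,11/2] z:[4,19] -> hit [4,4] leaf, test {P6(miss), P14@t=4}

Summary -> nodes [0, 13, 21, 3, 10, 2, 5, 14, 19]; box-tests=9; leaf-entries=1; first=P14

== RESULT ==
[0, 13, 21, 3, 10, 2, 5, 14, 19]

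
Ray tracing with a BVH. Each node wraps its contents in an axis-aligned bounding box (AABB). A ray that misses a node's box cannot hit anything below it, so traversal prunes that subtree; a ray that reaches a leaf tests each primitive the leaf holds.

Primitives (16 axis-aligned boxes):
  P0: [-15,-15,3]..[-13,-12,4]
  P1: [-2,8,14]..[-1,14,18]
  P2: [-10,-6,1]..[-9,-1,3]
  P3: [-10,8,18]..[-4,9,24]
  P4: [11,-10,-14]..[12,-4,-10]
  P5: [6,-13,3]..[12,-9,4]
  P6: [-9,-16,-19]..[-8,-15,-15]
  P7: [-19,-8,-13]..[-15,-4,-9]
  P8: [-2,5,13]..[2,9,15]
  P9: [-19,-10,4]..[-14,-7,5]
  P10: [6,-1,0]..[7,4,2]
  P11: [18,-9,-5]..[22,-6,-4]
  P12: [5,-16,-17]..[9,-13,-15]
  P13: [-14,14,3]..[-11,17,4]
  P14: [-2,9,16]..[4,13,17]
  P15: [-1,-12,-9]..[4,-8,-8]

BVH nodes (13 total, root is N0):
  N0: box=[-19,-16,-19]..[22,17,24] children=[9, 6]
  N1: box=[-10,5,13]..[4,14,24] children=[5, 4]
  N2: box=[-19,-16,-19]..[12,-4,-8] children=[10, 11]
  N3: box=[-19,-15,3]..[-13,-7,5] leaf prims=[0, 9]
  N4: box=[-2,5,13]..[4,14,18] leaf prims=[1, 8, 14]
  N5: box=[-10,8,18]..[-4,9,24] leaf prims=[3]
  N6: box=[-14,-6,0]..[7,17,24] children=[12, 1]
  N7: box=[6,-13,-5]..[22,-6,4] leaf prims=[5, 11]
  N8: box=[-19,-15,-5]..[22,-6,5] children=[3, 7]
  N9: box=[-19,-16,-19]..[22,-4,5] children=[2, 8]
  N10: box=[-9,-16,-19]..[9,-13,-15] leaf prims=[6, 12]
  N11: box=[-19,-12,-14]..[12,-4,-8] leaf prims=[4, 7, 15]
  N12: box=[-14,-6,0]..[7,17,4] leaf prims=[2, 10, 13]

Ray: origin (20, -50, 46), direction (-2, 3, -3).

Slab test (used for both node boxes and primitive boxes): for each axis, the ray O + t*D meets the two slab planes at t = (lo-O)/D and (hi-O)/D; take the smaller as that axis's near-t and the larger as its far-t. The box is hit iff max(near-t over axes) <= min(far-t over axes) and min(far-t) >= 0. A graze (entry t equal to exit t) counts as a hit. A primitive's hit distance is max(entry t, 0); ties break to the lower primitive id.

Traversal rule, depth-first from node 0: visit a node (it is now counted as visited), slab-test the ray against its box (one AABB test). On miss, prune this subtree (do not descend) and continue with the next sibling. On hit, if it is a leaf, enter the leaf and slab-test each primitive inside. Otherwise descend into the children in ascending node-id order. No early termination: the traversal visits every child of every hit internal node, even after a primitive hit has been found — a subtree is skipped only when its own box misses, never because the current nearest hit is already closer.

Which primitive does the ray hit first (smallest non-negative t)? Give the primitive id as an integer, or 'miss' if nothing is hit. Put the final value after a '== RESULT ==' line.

Trace the traversal:
N0 x:[-1,39/2] y:[34/3,67/3] z:[22/3,65/3] -> hit [34/3,39/2], descend [6, 9]
  N6 x:[13/2,17] y:[44/3,67/3] z:[22/3,46/3] -> hit [44/3,46/3], descend [1, 12]
    N1 x:[8,15] y:[55/3,64/3] z:[22/3,11] -> miss, prune
    N12 x:[13/2,17] y:[44/3,67/3] z:[14,46/3] -> hit [44/3,46/3] leaf, test {P2@t=44/3, P10(miss), P13(miss)}
  N9 x:[-1,39/2] y:[34/3,46/3] z:[41/3,65/3] -> hit [41/3,46/3], descend [2, 8]
    N2 x:[4,39/2] y:[34/3,46/3] z:[18,65/3] -> miss, prune
    N8 x:[-1,39/2] y:[35/3,44/3] z:[41/3,17] -> hit [41/3,44/3], descend [3, 7]
      N3 x:[33/2,39/2] y:[35/3,43/3] z:[41/3,43/3] -> miss, prune
      N7 x:[-1,7] y:[37/3,44/3] z:[14,17] -> miss, prune

9 AABB tests over nodes [0, 6, 1, 12, 9, 2, 8, 3, 7]; 1 leaf entered; closest P2.

== RESULT ==
2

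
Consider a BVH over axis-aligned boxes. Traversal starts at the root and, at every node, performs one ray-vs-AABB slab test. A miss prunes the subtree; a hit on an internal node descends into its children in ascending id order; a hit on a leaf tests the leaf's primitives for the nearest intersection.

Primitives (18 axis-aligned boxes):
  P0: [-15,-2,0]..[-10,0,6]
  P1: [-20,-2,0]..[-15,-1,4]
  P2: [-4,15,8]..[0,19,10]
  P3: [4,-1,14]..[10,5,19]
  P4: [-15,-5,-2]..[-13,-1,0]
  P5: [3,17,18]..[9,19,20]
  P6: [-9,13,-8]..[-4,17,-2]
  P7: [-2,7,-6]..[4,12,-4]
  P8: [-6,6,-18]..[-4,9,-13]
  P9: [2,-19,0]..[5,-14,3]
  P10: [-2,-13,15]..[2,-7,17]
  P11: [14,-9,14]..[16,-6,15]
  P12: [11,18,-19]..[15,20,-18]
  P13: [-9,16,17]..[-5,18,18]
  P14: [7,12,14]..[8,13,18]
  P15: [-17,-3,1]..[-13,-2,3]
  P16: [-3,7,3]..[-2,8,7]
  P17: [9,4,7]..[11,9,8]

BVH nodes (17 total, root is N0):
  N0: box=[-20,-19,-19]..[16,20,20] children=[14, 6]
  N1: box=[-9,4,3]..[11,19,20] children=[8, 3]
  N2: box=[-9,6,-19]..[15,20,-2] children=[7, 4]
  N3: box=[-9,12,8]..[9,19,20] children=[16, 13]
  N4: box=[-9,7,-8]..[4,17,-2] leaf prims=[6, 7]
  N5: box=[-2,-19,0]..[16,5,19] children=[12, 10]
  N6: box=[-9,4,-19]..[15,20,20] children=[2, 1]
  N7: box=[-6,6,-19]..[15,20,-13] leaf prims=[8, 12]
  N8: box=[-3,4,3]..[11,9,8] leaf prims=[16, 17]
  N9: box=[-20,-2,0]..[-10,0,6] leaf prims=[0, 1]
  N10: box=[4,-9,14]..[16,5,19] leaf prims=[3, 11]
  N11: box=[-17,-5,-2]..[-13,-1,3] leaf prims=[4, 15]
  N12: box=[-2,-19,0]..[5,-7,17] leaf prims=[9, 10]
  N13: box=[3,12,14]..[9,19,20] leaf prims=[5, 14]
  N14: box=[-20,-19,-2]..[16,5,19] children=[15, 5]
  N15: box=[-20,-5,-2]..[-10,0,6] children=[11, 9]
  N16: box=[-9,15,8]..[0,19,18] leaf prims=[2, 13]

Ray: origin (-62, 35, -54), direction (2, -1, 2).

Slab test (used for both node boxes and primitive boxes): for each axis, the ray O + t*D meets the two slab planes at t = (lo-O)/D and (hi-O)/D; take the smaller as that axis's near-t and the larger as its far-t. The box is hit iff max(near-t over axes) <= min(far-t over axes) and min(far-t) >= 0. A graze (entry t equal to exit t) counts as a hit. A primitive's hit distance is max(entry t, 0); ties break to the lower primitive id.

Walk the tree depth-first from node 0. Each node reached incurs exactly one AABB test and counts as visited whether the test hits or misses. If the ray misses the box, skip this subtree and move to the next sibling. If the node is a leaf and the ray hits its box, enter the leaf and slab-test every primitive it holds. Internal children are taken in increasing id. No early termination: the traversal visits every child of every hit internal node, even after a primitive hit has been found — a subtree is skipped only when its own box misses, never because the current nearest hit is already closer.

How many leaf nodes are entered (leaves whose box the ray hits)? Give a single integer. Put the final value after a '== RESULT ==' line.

Trace the traversal:
N0 x:[21,39] y:[15,54] z:[35/2,37] -> hit [21,37], descend [6, 14]
  N6 x:[53/2,77/2] y:[15,31] z:[35/2,37] -> hit [53/2,31], descend [1, 2]
    N1 x:[53/2,73/2] y:[16,31] z:[57/2,37] -> hit [57/2,31], descend [3, 8]
      N3 x:[53/2,71/2] y:[16,23] z:[31,37] -> miss, prune
      N8 x:[59/2,73/2] y:[26,31] z:[57/2,31] -> hit [59/2,31] leaf, test {P16(miss), P17(miss)}
    N2 x:[53/2,77/2] y:[15,29] z:[35/2,26] -> miss, prune
  N14 x:[21,39] y:[30,54] z:[26,73/2] -> hit [30,73/2], descend [5, 15]
    N5 x:[30,39] y:[30,54] z:[27,73/2] -> hit [30,73/2], descend [10, 12]
      N10 x:[33,39] y:[30,44] z:[34,73/2] -> hit [34,73/2] leaf, test {P3@t=34, P11(miss)}
      N12 x:[30,67/2] y:[42,54] z:[27,71/2] -> miss, prune
    N15 x:[21,26] y:[35,40] z:[26,30] -> miss, prune

Visited [0, 6, 1, 3, 8, 2, 14, 5, 10, 12, 15]. Tests: 11 box, 2 leaf. Nearest: P3.

== RESULT ==
2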